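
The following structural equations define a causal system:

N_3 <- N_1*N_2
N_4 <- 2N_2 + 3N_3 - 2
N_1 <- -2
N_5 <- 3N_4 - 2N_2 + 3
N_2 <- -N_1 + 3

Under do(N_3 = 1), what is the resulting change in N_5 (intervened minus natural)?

99

do(N_3=1) replaces the equation N_3 <- N_1*N_2 with the constant N_3 = 1.
N_2 = -N_1 + 3  [with N_1=-2]  = 5
N_4 = 2N_2 + 3N_3 - 2  [with N_2=5, N_3=1]  = 11
N_5 = 3N_4 - 2N_2 + 3  [with N_4=11, N_2=5]  = 26
Without intervention: N_2 = -N_1 + 3  [with N_1=-2]  = 5; N_3 = N_1*N_2  [with N_1=-2, N_2=5]  = -10; N_4 = 2N_2 + 3N_3 - 2  [with N_2=5, N_3=-10]  = -22; N_5 = 3N_4 - 2N_2 + 3  [with N_4=-22, N_2=5]  = -73.
Change = 26 − (-73) = 99.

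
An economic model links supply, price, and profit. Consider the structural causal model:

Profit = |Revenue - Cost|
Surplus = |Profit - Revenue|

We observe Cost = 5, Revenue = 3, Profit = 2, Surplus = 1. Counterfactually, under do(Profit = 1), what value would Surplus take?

The intervention breaks the incoming arrows to Profit: Profit = |Revenue - Cost| no longer applies, and Profit = 1.
Surplus = |Profit - Revenue|  [with Profit=1, Revenue=3]  = 2

2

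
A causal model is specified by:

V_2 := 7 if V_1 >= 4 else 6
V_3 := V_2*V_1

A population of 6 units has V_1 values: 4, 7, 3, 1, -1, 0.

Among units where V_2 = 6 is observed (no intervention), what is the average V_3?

E[V_3|V_2=6] averages over only the 4 units with V_2=6 (V_1 = 3, 1, -1, 0): V_3 = 18, 6, -6, 0, mean 4.5.

4.5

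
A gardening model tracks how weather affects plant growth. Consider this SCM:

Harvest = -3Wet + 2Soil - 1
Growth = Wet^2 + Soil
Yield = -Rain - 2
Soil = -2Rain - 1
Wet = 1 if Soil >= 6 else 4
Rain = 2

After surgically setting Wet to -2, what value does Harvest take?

-5

The intervention breaks the incoming arrows to Wet: Wet = 1 if Soil >= 6 else 4 no longer applies, and Wet = -2.
Soil = -2Rain - 1  [with Rain=2]  = -5
Harvest = -3Wet + 2Soil - 1  [with Wet=-2, Soil=-5]  = -5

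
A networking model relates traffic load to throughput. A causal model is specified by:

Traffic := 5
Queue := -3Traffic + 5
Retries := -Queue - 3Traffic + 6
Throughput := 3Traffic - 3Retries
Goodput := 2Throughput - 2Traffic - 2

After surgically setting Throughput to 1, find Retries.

Under do(Throughput=1), the mechanism Throughput := 3Traffic - 3Retries is discarded; Throughput is fixed at 1.
Since Retries is not a descendant of the intervened variable, it is unaffected.
Queue = -3Traffic + 5  [with Traffic=5]  = -10
Retries = -Queue - 3Traffic + 6  [with Queue=-10, Traffic=5]  = 1

1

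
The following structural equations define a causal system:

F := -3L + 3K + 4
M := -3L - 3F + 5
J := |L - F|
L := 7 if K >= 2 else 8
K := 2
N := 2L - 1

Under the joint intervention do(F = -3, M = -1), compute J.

Setting F = -3, M = -1 by intervention discards those variables' equations.
L = 7 if K >= 2 else 8  [with K=2]  = 7
J = |L - F|  [with L=7, F=-3]  = 10

10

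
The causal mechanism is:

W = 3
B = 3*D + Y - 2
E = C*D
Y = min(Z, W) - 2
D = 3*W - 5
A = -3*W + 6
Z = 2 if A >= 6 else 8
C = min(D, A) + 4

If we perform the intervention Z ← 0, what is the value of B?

8

The intervention breaks the incoming arrows to Z: Z = 2 if A >= 6 else 8 no longer applies, and Z = 0.
Y = min(Z, W) - 2  [with Z=0, W=3]  = -2
D = 3*W - 5  [with W=3]  = 4
B = 3*D + Y - 2  [with D=4, Y=-2]  = 8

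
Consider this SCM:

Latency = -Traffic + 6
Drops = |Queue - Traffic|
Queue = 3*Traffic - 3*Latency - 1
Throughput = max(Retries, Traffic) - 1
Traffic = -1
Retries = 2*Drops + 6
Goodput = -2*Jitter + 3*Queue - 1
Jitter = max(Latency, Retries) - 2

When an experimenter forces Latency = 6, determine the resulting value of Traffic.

Under do(Latency=6), the mechanism Latency = -Traffic + 6 is discarded; Latency is fixed at 6.
Traffic is not downstream of the intervention, so its value is determined by the original equations.

-1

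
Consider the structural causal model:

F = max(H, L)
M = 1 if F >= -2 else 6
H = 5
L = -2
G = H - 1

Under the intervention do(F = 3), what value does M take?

do(F=3) replaces the equation F = max(H, L) with the constant F = 3.
M = 1 if F >= -2 else 6  [with F=3]  = 1

1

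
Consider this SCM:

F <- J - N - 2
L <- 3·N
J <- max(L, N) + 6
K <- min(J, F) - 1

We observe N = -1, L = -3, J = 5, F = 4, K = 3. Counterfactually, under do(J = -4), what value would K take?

do(J=-4) replaces the equation J <- max(L, N) + 6 with the constant J = -4.
F = J - N - 2  [with J=-4, N=-1]  = -5
K = min(J, F) - 1  [with J=-4, F=-5]  = -6

-6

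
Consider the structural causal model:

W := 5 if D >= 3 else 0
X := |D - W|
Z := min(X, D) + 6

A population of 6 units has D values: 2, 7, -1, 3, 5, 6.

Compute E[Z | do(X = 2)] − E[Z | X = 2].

-0.5

The intervention sets X=2 in all 6 units regardless of D. Recomputing Z per unit gives 8, 8, 5, 8, 8, 8; average 7.5.
Conditioning on X=2 selects the 3 unit(s) with D ∈ {2, 7, 3}. Their Z values: 8, 8, 8. Mean = 8.
Difference = 7.5 − 8 = -0.5.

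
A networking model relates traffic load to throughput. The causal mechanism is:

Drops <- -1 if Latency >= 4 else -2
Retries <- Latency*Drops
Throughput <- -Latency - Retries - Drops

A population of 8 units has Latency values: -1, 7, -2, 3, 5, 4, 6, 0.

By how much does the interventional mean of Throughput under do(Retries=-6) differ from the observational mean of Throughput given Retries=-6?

1.75

do(Retries=-6) breaks Retries's dependence on Latency. With Retries=-6 fixed, Throughput across the units is 9, 0, 10, 5, 2, 3, 1, 8, mean 4.75.
Conditioning on Retries=-6 selects the 2 unit(s) with Latency ∈ {3, 6}. Their Throughput values: 5, 1. Mean = 3.
Difference = 4.75 − 3 = 1.75.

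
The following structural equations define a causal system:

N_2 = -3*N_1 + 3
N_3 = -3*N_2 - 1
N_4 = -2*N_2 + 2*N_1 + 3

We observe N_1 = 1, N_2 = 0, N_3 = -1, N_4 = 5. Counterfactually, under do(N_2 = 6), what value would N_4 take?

Under do(N_2=6), the mechanism N_2 = -3*N_1 + 3 is discarded; N_2 is fixed at 6.
N_4 = -2*N_2 + 2*N_1 + 3  [with N_2=6, N_1=1]  = -7

-7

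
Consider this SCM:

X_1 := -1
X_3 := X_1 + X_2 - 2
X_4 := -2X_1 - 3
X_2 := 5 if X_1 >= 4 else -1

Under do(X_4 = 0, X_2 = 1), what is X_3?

-2

Setting X_4 = 0, X_2 = 1 by intervention discards those variables' equations.
X_3 = X_1 + X_2 - 2  [with X_1=-1, X_2=1]  = -2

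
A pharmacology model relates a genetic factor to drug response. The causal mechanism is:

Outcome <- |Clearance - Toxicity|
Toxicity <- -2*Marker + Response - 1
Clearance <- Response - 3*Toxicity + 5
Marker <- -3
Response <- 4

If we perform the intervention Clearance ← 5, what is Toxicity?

Under do(Clearance=5), the mechanism Clearance <- Response - 3*Toxicity + 5 is discarded; Clearance is fixed at 5.
Since Toxicity is not a descendant of the intervened variable, it is unaffected.
Toxicity = -2*Marker + Response - 1  [with Marker=-3, Response=4]  = 9

9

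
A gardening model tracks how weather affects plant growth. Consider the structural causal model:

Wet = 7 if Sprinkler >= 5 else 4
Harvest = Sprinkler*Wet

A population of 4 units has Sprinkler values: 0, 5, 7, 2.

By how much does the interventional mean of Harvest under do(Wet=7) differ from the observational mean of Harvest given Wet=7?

Under do(Wet=7), Wet's equation is replaced by Wet=7 for every unit. Per-unit Harvest: 0, 35, 49, 14. Mean = 24.5.
Conditioning on Wet=7 selects the 2 unit(s) with Sprinkler ∈ {5, 7}. Their Harvest values: 35, 49. Mean = 42.
Difference = 24.5 − 42 = -17.5.

-17.5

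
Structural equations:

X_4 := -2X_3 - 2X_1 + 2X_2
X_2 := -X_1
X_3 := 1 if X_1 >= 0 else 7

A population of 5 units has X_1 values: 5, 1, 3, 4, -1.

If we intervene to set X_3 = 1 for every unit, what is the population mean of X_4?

-11.6

The intervention sets X_3=1 in all 5 units regardless of X_1. Recomputing X_4 per unit gives -22, -6, -14, -18, 2; average -11.6.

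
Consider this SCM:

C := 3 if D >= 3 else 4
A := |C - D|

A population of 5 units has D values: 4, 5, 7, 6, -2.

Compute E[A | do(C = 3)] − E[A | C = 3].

do(C=3) breaks C's dependence on D. With C=3 fixed, A across the units is 1, 2, 4, 3, 5, mean 3.
Conditioning on C=3 selects the 4 unit(s) with D ∈ {4, 5, 7, 6}. Their A values: 1, 2, 4, 3. Mean = 2.5.
Difference = 3 − 2.5 = 0.5.

0.5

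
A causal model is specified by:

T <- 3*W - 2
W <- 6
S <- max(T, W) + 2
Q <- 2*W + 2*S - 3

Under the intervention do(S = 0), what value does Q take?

9

The intervention breaks the incoming arrows to S: S <- max(T, W) + 2 no longer applies, and S = 0.
Q = 2*W + 2*S - 3  [with W=6, S=0]  = 9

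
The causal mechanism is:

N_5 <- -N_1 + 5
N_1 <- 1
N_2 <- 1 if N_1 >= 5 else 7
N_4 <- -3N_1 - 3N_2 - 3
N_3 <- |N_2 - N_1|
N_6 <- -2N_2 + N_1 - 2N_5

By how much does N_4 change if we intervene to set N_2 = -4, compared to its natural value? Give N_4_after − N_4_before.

Under do(N_2=-4), the mechanism N_2 <- 1 if N_1 >= 5 else 7 is discarded; N_2 is fixed at -4.
N_4 = -3N_1 - 3N_2 - 3  [with N_1=1, N_2=-4]  = 6
Without intervention: N_2 = 1 if N_1 >= 5 else 7  [with N_1=1]  = 7; N_4 = -3N_1 - 3N_2 - 3  [with N_1=1, N_2=7]  = -27.
Change = 6 − (-27) = 33.

33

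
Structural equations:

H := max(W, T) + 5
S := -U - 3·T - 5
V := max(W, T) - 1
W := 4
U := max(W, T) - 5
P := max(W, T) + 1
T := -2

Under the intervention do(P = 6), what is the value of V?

The intervention breaks the incoming arrows to P: P := max(W, T) + 1 no longer applies, and P = 6.
Since V is not a descendant of the intervened variable, it is unaffected.
V = max(W, T) - 1  [with W=4, T=-2]  = 3

3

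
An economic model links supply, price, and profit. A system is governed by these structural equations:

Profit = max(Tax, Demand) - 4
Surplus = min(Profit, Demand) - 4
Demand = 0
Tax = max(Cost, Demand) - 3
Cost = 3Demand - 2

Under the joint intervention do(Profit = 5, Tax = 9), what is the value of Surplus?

The joint intervention fixes Profit = 5, Tax = 9, removing each variable's own equation.
Surplus = min(Profit, Demand) - 4  [with Profit=5, Demand=0]  = -4

-4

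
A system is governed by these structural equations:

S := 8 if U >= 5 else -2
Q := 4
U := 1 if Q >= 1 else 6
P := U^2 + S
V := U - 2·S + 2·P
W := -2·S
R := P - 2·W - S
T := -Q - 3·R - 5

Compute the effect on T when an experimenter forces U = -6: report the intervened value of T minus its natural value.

-105

do(U=-6) replaces the equation U := 1 if Q >= 1 else 6 with the constant U = -6.
S = 8 if U >= 5 else -2  [with U=-6]  = -2
P = U^2 + S  [with U=-6, S=-2]  = 34
W = -2·S  [with S=-2]  = 4
R = P - 2·W - S  [with P=34, W=4, S=-2]  = 28
T = -Q - 3·R - 5  [with Q=4, R=28]  = -93
Without intervention: U = 1 if Q >= 1 else 6  [with Q=4]  = 1; S = 8 if U >= 5 else -2  [with U=1]  = -2; P = U^2 + S  [with U=1, S=-2]  = -1; W = -2·S  [with S=-2]  = 4; R = P - 2·W - S  [with P=-1, W=4, S=-2]  = -7; T = -Q - 3·R - 5  [with Q=4, R=-7]  = 12.
Change = -93 − 12 = -105.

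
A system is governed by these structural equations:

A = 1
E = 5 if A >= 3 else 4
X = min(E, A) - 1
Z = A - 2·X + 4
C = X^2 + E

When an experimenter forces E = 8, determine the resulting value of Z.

5

Under do(E=8), the mechanism E = 5 if A >= 3 else 4 is discarded; E is fixed at 8.
X = min(E, A) - 1  [with E=8, A=1]  = 0
Z = A - 2·X + 4  [with A=1, X=0]  = 5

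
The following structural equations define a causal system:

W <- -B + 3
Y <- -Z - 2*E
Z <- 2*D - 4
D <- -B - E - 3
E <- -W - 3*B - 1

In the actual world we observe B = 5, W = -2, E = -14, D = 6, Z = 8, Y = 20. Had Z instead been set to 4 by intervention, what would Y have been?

The intervention breaks the incoming arrows to Z: Z <- 2*D - 4 no longer applies, and Z = 4.
W = -B + 3  [with B=5]  = -2
E = -W - 3*B - 1  [with W=-2, B=5]  = -14
Y = -Z - 2*E  [with Z=4, E=-14]  = 24

24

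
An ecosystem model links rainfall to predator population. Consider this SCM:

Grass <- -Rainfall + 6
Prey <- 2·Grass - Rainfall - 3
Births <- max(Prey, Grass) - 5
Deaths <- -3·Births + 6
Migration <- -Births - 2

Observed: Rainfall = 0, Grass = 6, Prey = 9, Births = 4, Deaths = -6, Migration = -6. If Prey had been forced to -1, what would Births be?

1

The intervention breaks the incoming arrows to Prey: Prey <- 2·Grass - Rainfall - 3 no longer applies, and Prey = -1.
Grass = -Rainfall + 6  [with Rainfall=0]  = 6
Births = max(Prey, Grass) - 5  [with Prey=-1, Grass=6]  = 1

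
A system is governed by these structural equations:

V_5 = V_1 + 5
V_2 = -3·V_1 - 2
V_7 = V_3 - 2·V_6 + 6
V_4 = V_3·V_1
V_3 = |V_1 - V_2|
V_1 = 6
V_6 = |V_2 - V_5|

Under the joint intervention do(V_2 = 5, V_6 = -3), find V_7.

13

Setting V_2 = 5, V_6 = -3 by intervention discards those variables' equations.
V_3 = |V_1 - V_2|  [with V_1=6, V_2=5]  = 1
V_7 = V_3 - 2·V_6 + 6  [with V_3=1, V_6=-3]  = 13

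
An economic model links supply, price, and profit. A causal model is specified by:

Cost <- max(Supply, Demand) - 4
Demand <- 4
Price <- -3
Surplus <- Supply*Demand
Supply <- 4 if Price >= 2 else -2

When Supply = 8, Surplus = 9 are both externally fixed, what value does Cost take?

The joint intervention fixes Supply = 8, Surplus = 9, removing each variable's own equation.
Cost = max(Supply, Demand) - 4  [with Supply=8, Demand=4]  = 4

4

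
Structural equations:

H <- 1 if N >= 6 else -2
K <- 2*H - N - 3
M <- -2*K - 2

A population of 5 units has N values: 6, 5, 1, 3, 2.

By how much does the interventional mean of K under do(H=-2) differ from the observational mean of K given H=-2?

Every unit gets H=-2 under the intervention. K values become -13, -12, -8, -10, -9; E[K|do(H=-2)] = -10.4.
E[K|H=-2] averages over only the 4 units with H=-2 (N = 5, 1, 3, 2): K = -12, -8, -10, -9, mean -9.75.
Difference = -10.4 − (-9.75) = -0.65.

-0.65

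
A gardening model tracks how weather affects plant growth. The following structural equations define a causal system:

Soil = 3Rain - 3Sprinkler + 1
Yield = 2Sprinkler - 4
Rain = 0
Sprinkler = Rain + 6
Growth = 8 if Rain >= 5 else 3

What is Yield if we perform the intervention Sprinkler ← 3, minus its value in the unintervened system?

do(Sprinkler=3) replaces the equation Sprinkler = Rain + 6 with the constant Sprinkler = 3.
Yield = 2Sprinkler - 4  [with Sprinkler=3]  = 2
Without intervention: Sprinkler = Rain + 6  [with Rain=0]  = 6; Yield = 2Sprinkler - 4  [with Sprinkler=6]  = 8.
Change = 2 − 8 = -6.

-6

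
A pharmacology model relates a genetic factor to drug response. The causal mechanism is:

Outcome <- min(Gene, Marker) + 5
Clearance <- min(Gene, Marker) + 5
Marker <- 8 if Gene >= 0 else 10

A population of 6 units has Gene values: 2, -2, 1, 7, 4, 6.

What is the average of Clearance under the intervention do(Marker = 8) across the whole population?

8

do(Marker=8) breaks Marker's dependence on Gene. With Marker=8 fixed, Clearance across the units is 7, 3, 6, 12, 9, 11, mean 8.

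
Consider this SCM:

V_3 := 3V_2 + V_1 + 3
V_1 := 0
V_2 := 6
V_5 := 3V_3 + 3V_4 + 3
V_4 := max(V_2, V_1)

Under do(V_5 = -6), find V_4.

6

The intervention breaks the incoming arrows to V_5: V_5 := 3V_3 + 3V_4 + 3 no longer applies, and V_5 = -6.
Since V_4 is not a descendant of the intervened variable, it is unaffected.
V_4 = max(V_2, V_1)  [with V_2=6, V_1=0]  = 6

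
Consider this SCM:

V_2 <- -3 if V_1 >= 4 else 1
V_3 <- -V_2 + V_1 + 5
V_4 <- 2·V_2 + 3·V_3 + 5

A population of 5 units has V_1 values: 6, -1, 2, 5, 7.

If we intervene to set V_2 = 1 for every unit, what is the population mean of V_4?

Under do(V_2=1), V_2's equation is replaced by V_2=1 for every unit. Per-unit V_4: 37, 16, 25, 34, 40. Mean = 30.4.

30.4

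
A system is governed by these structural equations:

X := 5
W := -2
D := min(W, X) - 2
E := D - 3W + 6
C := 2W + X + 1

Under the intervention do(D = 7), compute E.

19

The intervention breaks the incoming arrows to D: D := min(W, X) - 2 no longer applies, and D = 7.
E = D - 3W + 6  [with D=7, W=-2]  = 19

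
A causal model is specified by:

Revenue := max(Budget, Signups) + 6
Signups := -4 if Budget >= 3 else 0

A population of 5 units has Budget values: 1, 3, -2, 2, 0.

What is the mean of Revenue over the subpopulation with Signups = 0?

6.75

E[Revenue|Signups=0] averages over only the 4 units with Signups=0 (Budget = 1, -2, 2, 0): Revenue = 7, 6, 8, 6, mean 6.75.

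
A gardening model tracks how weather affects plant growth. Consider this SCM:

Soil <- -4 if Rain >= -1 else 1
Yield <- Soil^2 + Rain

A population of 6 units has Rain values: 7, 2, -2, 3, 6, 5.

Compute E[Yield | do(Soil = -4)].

Every unit gets Soil=-4 under the intervention. Yield values become 23, 18, 14, 19, 22, 21; E[Yield|do(Soil=-4)] = 19.5.

19.5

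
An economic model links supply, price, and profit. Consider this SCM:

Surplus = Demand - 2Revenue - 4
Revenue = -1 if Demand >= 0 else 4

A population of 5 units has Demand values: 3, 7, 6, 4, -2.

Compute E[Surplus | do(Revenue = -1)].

Every unit gets Revenue=-1 under the intervention. Surplus values become 1, 5, 4, 2, -4; E[Surplus|do(Revenue=-1)] = 1.6.

1.6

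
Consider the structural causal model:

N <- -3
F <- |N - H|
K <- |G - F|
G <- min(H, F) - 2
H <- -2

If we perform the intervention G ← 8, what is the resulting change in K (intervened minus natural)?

Intervening sets G = 8 and removes its equation (G <- min(H, F) - 2).
F = |N - H|  [with N=-3, H=-2]  = 1
K = |G - F|  [with G=8, F=1]  = 7
Without intervention: F = |N - H|  [with N=-3, H=-2]  = 1; G = min(H, F) - 2  [with H=-2, F=1]  = -4; K = |G - F|  [with G=-4, F=1]  = 5.
Change = 7 − 5 = 2.

2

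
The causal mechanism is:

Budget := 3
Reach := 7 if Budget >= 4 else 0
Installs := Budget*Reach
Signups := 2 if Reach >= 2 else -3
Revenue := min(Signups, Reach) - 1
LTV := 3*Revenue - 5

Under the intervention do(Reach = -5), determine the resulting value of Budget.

3

Under do(Reach=-5), the mechanism Reach := 7 if Budget >= 4 else 0 is discarded; Reach is fixed at -5.
Budget is not downstream of the intervention, so its value is determined by the original equations.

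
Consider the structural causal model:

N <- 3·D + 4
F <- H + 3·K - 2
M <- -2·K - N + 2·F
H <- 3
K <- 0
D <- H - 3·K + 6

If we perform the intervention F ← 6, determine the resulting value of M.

Under do(F=6), the mechanism F <- H + 3·K - 2 is discarded; F is fixed at 6.
D = H - 3·K + 6  [with H=3, K=0]  = 9
N = 3·D + 4  [with D=9]  = 31
M = -2·K - N + 2·F  [with K=0, N=31, F=6]  = -19

-19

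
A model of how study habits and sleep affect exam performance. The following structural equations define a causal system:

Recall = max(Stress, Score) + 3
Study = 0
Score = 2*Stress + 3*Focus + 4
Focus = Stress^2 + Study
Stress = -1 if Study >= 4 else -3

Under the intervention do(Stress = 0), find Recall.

do(Stress=0) replaces the equation Stress = -1 if Study >= 4 else -3 with the constant Stress = 0.
Focus = Stress^2 + Study  [with Stress=0, Study=0]  = 0
Score = 2*Stress + 3*Focus + 4  [with Stress=0, Focus=0]  = 4
Recall = max(Stress, Score) + 3  [with Stress=0, Score=4]  = 7

7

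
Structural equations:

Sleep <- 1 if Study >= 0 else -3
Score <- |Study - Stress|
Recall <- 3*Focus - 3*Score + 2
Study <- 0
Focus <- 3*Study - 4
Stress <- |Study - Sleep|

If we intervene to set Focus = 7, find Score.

Intervening sets Focus = 7 and removes its equation (Focus <- 3*Study - 4).
No directed path runs from Focus to Score, so Score keeps its natural value.
Sleep = 1 if Study >= 0 else -3  [with Study=0]  = 1
Stress = |Study - Sleep|  [with Study=0, Sleep=1]  = 1
Score = |Study - Stress|  [with Study=0, Stress=1]  = 1

1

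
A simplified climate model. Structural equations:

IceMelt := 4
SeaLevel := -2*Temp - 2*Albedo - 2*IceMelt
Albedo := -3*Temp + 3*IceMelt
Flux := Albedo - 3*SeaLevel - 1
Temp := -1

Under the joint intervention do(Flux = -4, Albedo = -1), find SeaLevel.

-4

Under do(Flux = -4, Albedo = -1), each intervened variable's structural equation is replaced by its fixed value.
SeaLevel = -2*Temp - 2*Albedo - 2*IceMelt  [with Temp=-1, Albedo=-1, IceMelt=4]  = -4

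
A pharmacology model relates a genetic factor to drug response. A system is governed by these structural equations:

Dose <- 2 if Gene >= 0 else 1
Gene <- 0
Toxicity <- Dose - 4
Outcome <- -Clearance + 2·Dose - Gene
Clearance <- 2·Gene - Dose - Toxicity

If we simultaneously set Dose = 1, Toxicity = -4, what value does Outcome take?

-1

Under do(Dose = 1, Toxicity = -4), each intervened variable's structural equation is replaced by its fixed value.
Clearance = 2·Gene - Dose - Toxicity  [with Gene=0, Dose=1, Toxicity=-4]  = 3
Outcome = -Clearance + 2·Dose - Gene  [with Clearance=3, Dose=1, Gene=0]  = -1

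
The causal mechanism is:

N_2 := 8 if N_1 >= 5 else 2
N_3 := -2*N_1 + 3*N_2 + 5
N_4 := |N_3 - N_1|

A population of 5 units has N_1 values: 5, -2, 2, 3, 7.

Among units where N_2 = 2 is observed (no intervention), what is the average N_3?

9

Observing N_2=2 restricts to units where N_2's equation naturally yields 2: N_1 ∈ {-2, 2, 3}. In that subpopulation N_3 = 15, 7, 5, mean 9.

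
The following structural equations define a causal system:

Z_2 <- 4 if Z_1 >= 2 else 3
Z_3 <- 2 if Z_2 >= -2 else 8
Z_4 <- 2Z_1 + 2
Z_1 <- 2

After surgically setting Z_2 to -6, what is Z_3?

8

The intervention breaks the incoming arrows to Z_2: Z_2 <- 4 if Z_1 >= 2 else 3 no longer applies, and Z_2 = -6.
Z_3 = 2 if Z_2 >= -2 else 8  [with Z_2=-6]  = 8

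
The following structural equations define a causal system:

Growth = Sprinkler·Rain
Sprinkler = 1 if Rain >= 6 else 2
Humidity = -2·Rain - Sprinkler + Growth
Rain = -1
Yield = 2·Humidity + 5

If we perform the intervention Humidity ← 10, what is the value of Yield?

25

Intervening sets Humidity = 10 and removes its equation (Humidity = -2·Rain - Sprinkler + Growth).
Yield = 2·Humidity + 5  [with Humidity=10]  = 25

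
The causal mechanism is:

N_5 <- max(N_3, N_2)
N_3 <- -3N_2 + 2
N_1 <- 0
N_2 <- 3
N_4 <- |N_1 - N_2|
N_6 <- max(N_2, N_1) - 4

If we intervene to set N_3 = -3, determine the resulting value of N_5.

do(N_3=-3) replaces the equation N_3 <- -3N_2 + 2 with the constant N_3 = -3.
N_5 = max(N_3, N_2)  [with N_3=-3, N_2=3]  = 3

3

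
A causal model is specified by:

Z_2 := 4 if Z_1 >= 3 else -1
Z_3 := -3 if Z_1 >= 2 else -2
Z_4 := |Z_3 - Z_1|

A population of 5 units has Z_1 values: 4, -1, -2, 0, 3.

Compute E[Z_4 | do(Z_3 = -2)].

2.8

The intervention sets Z_3=-2 in all 5 units regardless of Z_1. Recomputing Z_4 per unit gives 6, 1, 0, 2, 5; average 2.8.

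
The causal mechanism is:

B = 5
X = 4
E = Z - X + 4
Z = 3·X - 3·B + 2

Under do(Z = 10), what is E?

The intervention breaks the incoming arrows to Z: Z = 3·X - 3·B + 2 no longer applies, and Z = 10.
E = Z - X + 4  [with Z=10, X=4]  = 10

10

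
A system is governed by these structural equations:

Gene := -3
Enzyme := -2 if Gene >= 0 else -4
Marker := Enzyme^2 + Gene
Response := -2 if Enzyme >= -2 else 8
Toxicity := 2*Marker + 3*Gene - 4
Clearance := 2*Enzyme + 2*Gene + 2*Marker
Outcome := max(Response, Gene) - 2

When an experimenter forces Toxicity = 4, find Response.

8

The intervention breaks the incoming arrows to Toxicity: Toxicity := 2*Marker + 3*Gene - 4 no longer applies, and Toxicity = 4.
Since Response is not a descendant of the intervened variable, it is unaffected.
Enzyme = -2 if Gene >= 0 else -4  [with Gene=-3]  = -4
Response = -2 if Enzyme >= -2 else 8  [with Enzyme=-4]  = 8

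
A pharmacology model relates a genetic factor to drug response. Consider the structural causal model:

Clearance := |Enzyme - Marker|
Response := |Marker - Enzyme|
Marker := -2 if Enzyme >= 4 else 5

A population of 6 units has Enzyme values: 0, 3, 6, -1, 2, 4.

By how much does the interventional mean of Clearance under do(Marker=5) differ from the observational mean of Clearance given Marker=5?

-1

The intervention sets Marker=5 in all 6 units regardless of Enzyme. Recomputing Clearance per unit gives 5, 2, 1, 6, 3, 1; average 3.
E[Clearance|Marker=5] averages over only the 4 units with Marker=5 (Enzyme = 0, 3, -1, 2): Clearance = 5, 2, 6, 3, mean 4.
Difference = 3 − 4 = -1.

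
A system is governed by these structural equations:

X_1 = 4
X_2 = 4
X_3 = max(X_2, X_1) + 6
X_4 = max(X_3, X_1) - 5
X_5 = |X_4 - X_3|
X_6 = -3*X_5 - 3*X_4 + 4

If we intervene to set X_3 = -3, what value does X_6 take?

The intervention breaks the incoming arrows to X_3: X_3 = max(X_2, X_1) + 6 no longer applies, and X_3 = -3.
X_4 = max(X_3, X_1) - 5  [with X_3=-3, X_1=4]  = -1
X_5 = |X_4 - X_3|  [with X_4=-1, X_3=-3]  = 2
X_6 = -3*X_5 - 3*X_4 + 4  [with X_5=2, X_4=-1]  = 1

1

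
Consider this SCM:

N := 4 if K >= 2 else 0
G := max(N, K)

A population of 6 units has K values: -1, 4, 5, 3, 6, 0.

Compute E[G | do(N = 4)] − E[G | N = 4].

-0.25

Under do(N=4), N's equation is replaced by N=4 for every unit. Per-unit G: 4, 4, 5, 4, 6, 4. Mean = 4.5.
Conditioning on N=4 selects the 4 unit(s) with K ∈ {4, 5, 3, 6}. Their G values: 4, 5, 4, 6. Mean = 4.75.
Difference = 4.5 − 4.75 = -0.25.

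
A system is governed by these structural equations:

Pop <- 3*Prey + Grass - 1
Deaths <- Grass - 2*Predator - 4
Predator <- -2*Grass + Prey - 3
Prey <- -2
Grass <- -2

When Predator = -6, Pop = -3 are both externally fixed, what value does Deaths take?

The joint intervention fixes Predator = -6, Pop = -3, removing each variable's own equation.
Deaths = Grass - 2*Predator - 4  [with Grass=-2, Predator=-6]  = 6

6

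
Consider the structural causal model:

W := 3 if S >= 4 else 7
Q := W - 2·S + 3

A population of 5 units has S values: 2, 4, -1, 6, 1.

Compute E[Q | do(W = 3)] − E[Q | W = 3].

5.2

do(W=3) breaks W's dependence on S. With W=3 fixed, Q across the units is 2, -2, 8, -6, 4, mean 1.2.
E[Q|W=3] averages over only the 2 units with W=3 (S = 4, 6): Q = -2, -6, mean -4.
Difference = 1.2 − (-4) = 5.2.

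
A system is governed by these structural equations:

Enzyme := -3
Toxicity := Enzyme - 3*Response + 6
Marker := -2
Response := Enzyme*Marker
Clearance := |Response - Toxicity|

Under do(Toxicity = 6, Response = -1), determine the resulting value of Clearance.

The joint intervention fixes Toxicity = 6, Response = -1, removing each variable's own equation.
Clearance = |Response - Toxicity|  [with Response=-1, Toxicity=6]  = 7

7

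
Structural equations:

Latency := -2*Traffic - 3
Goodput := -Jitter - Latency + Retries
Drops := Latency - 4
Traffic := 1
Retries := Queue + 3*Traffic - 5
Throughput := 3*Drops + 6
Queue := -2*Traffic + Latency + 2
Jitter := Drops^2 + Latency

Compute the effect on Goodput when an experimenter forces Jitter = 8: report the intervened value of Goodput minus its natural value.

Intervening sets Jitter = 8 and removes its equation (Jitter := Drops^2 + Latency).
Latency = -2*Traffic - 3  [with Traffic=1]  = -5
Queue = -2*Traffic + Latency + 2  [with Traffic=1, Latency=-5]  = -5
Retries = Queue + 3*Traffic - 5  [with Queue=-5, Traffic=1]  = -7
Goodput = -Jitter - Latency + Retries  [with Jitter=8, Latency=-5, Retries=-7]  = -10
Without intervention: Latency = -2*Traffic - 3  [with Traffic=1]  = -5; Queue = -2*Traffic + Latency + 2  [with Traffic=1, Latency=-5]  = -5; Drops = Latency - 4  [with Latency=-5]  = -9; Retries = Queue + 3*Traffic - 5  [with Queue=-5, Traffic=1]  = -7; Jitter = Drops^2 + Latency  [with Drops=-9, Latency=-5]  = 76; Goodput = -Jitter - Latency + Retries  [with Jitter=76, Latency=-5, Retries=-7]  = -78.
Change = -10 − (-78) = 68.

68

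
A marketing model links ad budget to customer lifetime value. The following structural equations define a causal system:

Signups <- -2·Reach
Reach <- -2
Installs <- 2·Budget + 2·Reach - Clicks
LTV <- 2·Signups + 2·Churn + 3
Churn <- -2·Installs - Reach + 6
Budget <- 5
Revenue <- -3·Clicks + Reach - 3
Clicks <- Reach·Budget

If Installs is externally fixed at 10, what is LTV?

-13

do(Installs=10) replaces the equation Installs <- 2·Budget + 2·Reach - Clicks with the constant Installs = 10.
Signups = -2·Reach  [with Reach=-2]  = 4
Churn = -2·Installs - Reach + 6  [with Installs=10, Reach=-2]  = -12
LTV = 2·Signups + 2·Churn + 3  [with Signups=4, Churn=-12]  = -13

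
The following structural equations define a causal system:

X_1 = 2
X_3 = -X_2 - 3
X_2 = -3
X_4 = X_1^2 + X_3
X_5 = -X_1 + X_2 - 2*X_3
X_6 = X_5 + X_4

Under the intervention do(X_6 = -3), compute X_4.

4

do(X_6=-3) replaces the equation X_6 = X_5 + X_4 with the constant X_6 = -3.
No directed path runs from X_6 to X_4, so X_4 keeps its natural value.
X_3 = -X_2 - 3  [with X_2=-3]  = 0
X_4 = X_1^2 + X_3  [with X_1=2, X_3=0]  = 4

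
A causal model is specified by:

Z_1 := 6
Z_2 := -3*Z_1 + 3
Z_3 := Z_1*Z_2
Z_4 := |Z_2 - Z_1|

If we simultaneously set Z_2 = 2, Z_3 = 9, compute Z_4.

Setting Z_2 = 2, Z_3 = 9 by intervention discards those variables' equations.
Z_4 = |Z_2 - Z_1|  [with Z_2=2, Z_1=6]  = 4

4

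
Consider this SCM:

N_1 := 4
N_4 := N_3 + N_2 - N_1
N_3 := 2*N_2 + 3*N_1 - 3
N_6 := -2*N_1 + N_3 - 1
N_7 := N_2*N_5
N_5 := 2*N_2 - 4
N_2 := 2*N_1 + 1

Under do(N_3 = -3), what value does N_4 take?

The intervention breaks the incoming arrows to N_3: N_3 := 2*N_2 + 3*N_1 - 3 no longer applies, and N_3 = -3.
N_2 = 2*N_1 + 1  [with N_1=4]  = 9
N_4 = N_3 + N_2 - N_1  [with N_3=-3, N_2=9, N_1=4]  = 2

2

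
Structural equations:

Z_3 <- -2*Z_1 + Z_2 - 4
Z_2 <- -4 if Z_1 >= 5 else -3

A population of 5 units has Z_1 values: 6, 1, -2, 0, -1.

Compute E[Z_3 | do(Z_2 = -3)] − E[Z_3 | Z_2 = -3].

-2.6

Under do(Z_2=-3), Z_2's equation is replaced by Z_2=-3 for every unit. Per-unit Z_3: -19, -9, -3, -7, -5. Mean = -8.6.
Observing Z_2=-3 restricts to units where Z_2's equation naturally yields -3: Z_1 ∈ {1, -2, 0, -1}. In that subpopulation Z_3 = -9, -3, -7, -5, mean -6.
Difference = -8.6 − (-6) = -2.6.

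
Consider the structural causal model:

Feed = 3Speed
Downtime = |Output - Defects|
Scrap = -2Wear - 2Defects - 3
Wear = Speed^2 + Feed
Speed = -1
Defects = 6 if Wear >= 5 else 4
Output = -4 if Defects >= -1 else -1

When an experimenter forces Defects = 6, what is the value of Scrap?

Intervening sets Defects = 6 and removes its equation (Defects = 6 if Wear >= 5 else 4).
Feed = 3Speed  [with Speed=-1]  = -3
Wear = Speed^2 + Feed  [with Speed=-1, Feed=-3]  = -2
Scrap = -2Wear - 2Defects - 3  [with Wear=-2, Defects=6]  = -11

-11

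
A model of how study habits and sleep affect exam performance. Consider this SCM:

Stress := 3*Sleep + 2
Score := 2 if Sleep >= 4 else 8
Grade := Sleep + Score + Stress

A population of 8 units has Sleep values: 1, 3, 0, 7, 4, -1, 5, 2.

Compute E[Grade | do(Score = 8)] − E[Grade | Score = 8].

6.5

Every unit gets Score=8 under the intervention. Grade values become 14, 22, 10, 38, 26, 6, 30, 18; E[Grade|do(Score=8)] = 20.5.
Observing Score=8 restricts to units where Score's equation naturally yields 8: Sleep ∈ {1, 3, 0, -1, 2}. In that subpopulation Grade = 14, 22, 10, 6, 18, mean 14.
Difference = 20.5 − 14 = 6.5.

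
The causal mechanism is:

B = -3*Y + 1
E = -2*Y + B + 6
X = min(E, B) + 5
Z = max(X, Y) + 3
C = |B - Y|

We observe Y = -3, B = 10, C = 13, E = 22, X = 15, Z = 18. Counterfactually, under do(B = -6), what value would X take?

-1

do(B=-6) replaces the equation B = -3*Y + 1 with the constant B = -6.
E = -2*Y + B + 6  [with Y=-3, B=-6]  = 6
X = min(E, B) + 5  [with E=6, B=-6]  = -1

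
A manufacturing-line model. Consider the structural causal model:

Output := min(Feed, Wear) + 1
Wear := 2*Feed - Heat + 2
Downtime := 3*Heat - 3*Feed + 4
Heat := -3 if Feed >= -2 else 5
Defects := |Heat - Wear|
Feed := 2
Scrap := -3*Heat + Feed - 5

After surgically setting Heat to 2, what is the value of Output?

3

Under do(Heat=2), the mechanism Heat := -3 if Feed >= -2 else 5 is discarded; Heat is fixed at 2.
Wear = 2*Feed - Heat + 2  [with Feed=2, Heat=2]  = 4
Output = min(Feed, Wear) + 1  [with Feed=2, Wear=4]  = 3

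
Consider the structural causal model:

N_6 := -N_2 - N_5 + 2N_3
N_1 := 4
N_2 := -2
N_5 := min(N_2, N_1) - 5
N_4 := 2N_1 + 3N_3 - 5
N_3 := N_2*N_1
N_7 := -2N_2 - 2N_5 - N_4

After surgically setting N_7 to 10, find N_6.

-7

Intervening sets N_7 = 10 and removes its equation (N_7 := -2N_2 - 2N_5 - N_4).
Since N_6 is not a descendant of the intervened variable, it is unaffected.
N_3 = N_2*N_1  [with N_2=-2, N_1=4]  = -8
N_5 = min(N_2, N_1) - 5  [with N_2=-2, N_1=4]  = -7
N_6 = -N_2 - N_5 + 2N_3  [with N_2=-2, N_5=-7, N_3=-8]  = -7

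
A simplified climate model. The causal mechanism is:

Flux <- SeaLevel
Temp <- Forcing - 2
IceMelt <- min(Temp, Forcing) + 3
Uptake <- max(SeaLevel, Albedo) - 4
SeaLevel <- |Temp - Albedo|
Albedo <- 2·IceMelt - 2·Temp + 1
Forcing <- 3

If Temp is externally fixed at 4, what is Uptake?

Under do(Temp=4), the mechanism Temp <- Forcing - 2 is discarded; Temp is fixed at 4.
IceMelt = min(Temp, Forcing) + 3  [with Temp=4, Forcing=3]  = 6
Albedo = 2·IceMelt - 2·Temp + 1  [with IceMelt=6, Temp=4]  = 5
SeaLevel = |Temp - Albedo|  [with Temp=4, Albedo=5]  = 1
Uptake = max(SeaLevel, Albedo) - 4  [with SeaLevel=1, Albedo=5]  = 1

1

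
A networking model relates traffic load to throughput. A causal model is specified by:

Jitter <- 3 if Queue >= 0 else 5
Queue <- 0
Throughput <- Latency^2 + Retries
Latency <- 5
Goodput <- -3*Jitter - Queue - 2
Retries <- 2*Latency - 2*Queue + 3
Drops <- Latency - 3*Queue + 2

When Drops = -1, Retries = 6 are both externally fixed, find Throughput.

Setting Drops = -1, Retries = 6 by intervention discards those variables' equations.
Throughput = Latency^2 + Retries  [with Latency=5, Retries=6]  = 31

31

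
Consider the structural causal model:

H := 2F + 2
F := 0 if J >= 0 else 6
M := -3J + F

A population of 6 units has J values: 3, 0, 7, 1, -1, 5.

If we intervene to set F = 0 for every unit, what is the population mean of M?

-7.5

Every unit gets F=0 under the intervention. M values become -9, 0, -21, -3, 3, -15; E[M|do(F=0)] = -7.5.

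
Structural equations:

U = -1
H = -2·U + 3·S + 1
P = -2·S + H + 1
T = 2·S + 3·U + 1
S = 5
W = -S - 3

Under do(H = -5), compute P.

-14

The intervention breaks the incoming arrows to H: H = -2·U + 3·S + 1 no longer applies, and H = -5.
P = -2·S + H + 1  [with S=5, H=-5]  = -14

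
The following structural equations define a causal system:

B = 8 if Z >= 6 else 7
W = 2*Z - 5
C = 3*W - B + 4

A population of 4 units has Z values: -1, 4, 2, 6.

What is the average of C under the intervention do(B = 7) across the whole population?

-1.5

do(B=7) breaks B's dependence on Z. With B=7 fixed, C across the units is -24, 6, -6, 18, mean -1.5.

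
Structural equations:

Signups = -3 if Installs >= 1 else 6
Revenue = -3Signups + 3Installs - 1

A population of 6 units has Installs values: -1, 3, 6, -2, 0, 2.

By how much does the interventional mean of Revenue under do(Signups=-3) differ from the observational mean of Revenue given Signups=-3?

Every unit gets Signups=-3 under the intervention. Revenue values become 5, 17, 26, 2, 8, 14; E[Revenue|do(Signups=-3)] = 12.
E[Revenue|Signups=-3] averages over only the 3 units with Signups=-3 (Installs = 3, 6, 2): Revenue = 17, 26, 14, mean 19.
Difference = 12 − 19 = -7.

-7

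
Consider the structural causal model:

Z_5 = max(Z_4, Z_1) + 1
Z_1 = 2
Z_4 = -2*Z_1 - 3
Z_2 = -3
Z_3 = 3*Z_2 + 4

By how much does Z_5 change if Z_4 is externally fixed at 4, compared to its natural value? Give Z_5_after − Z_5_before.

Intervening sets Z_4 = 4 and removes its equation (Z_4 = -2*Z_1 - 3).
Z_5 = max(Z_4, Z_1) + 1  [with Z_4=4, Z_1=2]  = 5
Without intervention: Z_4 = -2*Z_1 - 3  [with Z_1=2]  = -7; Z_5 = max(Z_4, Z_1) + 1  [with Z_4=-7, Z_1=2]  = 3.
Change = 5 − 3 = 2.

2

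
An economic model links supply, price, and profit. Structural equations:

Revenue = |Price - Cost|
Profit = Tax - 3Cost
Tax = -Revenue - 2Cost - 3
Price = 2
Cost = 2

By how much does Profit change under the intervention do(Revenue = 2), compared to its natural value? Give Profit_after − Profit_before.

do(Revenue=2) replaces the equation Revenue = |Price - Cost| with the constant Revenue = 2.
Tax = -Revenue - 2Cost - 3  [with Revenue=2, Cost=2]  = -9
Profit = Tax - 3Cost  [with Tax=-9, Cost=2]  = -15
Without intervention: Revenue = |Price - Cost|  [with Price=2, Cost=2]  = 0; Tax = -Revenue - 2Cost - 3  [with Revenue=0, Cost=2]  = -7; Profit = Tax - 3Cost  [with Tax=-7, Cost=2]  = -13.
Change = -15 − (-13) = -2.

-2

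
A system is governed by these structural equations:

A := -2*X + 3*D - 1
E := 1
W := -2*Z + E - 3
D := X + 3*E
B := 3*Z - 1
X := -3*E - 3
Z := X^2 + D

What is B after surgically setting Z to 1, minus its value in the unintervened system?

The intervention breaks the incoming arrows to Z: Z := X^2 + D no longer applies, and Z = 1.
B = 3*Z - 1  [with Z=1]  = 2
Without intervention: X = -3*E - 3  [with E=1]  = -6; D = X + 3*E  [with X=-6, E=1]  = -3; Z = X^2 + D  [with X=-6, D=-3]  = 33; B = 3*Z - 1  [with Z=33]  = 98.
Change = 2 − 98 = -96.

-96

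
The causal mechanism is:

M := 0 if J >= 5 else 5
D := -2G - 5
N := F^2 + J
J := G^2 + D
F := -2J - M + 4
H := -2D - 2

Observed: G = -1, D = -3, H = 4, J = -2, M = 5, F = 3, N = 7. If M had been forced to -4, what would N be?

142

Under do(M=-4), the mechanism M := 0 if J >= 5 else 5 is discarded; M is fixed at -4.
D = -2G - 5  [with G=-1]  = -3
J = G^2 + D  [with G=-1, D=-3]  = -2
F = -2J - M + 4  [with J=-2, M=-4]  = 12
N = F^2 + J  [with F=12, J=-2]  = 142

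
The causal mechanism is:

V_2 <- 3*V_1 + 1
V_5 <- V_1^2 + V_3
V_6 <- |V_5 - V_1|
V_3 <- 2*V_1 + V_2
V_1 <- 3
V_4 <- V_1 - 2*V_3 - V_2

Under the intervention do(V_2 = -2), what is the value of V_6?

10

Under do(V_2=-2), the mechanism V_2 <- 3*V_1 + 1 is discarded; V_2 is fixed at -2.
V_3 = 2*V_1 + V_2  [with V_1=3, V_2=-2]  = 4
V_5 = V_1^2 + V_3  [with V_1=3, V_3=4]  = 13
V_6 = |V_5 - V_1|  [with V_5=13, V_1=3]  = 10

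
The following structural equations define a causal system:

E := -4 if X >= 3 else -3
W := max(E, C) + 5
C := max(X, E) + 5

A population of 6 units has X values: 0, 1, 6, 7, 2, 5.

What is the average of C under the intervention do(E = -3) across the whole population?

8.5

The intervention sets E=-3 in all 6 units regardless of X. Recomputing C per unit gives 5, 6, 11, 12, 7, 10; average 8.5.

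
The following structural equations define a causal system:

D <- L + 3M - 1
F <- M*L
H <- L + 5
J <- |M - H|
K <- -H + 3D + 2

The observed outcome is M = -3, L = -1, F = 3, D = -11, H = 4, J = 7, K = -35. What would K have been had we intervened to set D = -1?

The intervention breaks the incoming arrows to D: D <- L + 3M - 1 no longer applies, and D = -1.
H = L + 5  [with L=-1]  = 4
K = -H + 3D + 2  [with H=4, D=-1]  = -5

-5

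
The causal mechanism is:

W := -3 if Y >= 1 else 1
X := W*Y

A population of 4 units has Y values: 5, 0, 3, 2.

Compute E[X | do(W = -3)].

Every unit gets W=-3 under the intervention. X values become -15, 0, -9, -6; E[X|do(W=-3)] = -7.5.

-7.5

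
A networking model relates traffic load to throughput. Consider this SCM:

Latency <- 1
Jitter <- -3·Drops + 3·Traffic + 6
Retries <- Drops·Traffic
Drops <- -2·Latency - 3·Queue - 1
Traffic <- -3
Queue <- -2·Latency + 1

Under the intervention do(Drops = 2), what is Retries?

Intervening sets Drops = 2 and removes its equation (Drops <- -2·Latency - 3·Queue - 1).
Retries = Drops·Traffic  [with Drops=2, Traffic=-3]  = -6

-6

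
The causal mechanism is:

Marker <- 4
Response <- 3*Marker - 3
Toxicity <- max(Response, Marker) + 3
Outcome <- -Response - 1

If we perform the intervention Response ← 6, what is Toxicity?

The intervention breaks the incoming arrows to Response: Response <- 3*Marker - 3 no longer applies, and Response = 6.
Toxicity = max(Response, Marker) + 3  [with Response=6, Marker=4]  = 9

9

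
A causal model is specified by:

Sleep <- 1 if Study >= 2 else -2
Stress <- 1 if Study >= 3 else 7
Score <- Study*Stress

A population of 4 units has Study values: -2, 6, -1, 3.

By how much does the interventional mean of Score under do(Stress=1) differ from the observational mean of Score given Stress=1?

-3

do(Stress=1) breaks Stress's dependence on Study. With Stress=1 fixed, Score across the units is -2, 6, -1, 3, mean 1.5.
E[Score|Stress=1] averages over only the 2 units with Stress=1 (Study = 6, 3): Score = 6, 3, mean 4.5.
Difference = 1.5 − 4.5 = -3.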